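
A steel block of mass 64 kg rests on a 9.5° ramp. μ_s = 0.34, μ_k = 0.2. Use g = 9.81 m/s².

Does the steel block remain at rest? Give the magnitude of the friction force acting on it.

N = m g cos θ = 619 N.
Down-slope weight component: m g sin θ = 104 N.
μ_s N = 211 N.
104 ≤ 211 N, so it stays put; friction = 104 N.

f ≈ 104 N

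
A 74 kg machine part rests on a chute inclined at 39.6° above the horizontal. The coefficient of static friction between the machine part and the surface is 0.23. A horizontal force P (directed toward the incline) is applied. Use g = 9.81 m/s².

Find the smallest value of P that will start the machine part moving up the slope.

At impending motion up the slope, friction acts down-slope at its limit: f = μ_s N.
Perpendicular to the incline: N = m g cos θ + P sin θ.
Along the incline: P cos θ = m g sin θ + μ_s N = m g sin θ + μ_s (m g cos θ + P sin θ).
Solving, P (cos θ − μ_s sin θ) = m g (sin θ + μ_s cos θ), so P = 74×9.81×(sin 39.6° + 0.23 cos 39.6°)/(cos 39.6° − 0.23 sin 39.6°) = 726×0.8146/0.6239 = 948 N.

P ≈ 948 N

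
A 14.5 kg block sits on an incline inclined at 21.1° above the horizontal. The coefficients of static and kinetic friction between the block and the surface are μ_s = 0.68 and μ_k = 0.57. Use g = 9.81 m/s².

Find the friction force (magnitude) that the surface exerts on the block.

f ≈ 51.2 N (up the incline)

The normal reaction is N = m g cos θ = 132.7 N.
For equilibrium along the incline, friction must balance the weight component: f = m g sin θ = 51.21 N up the slope.
The static-friction ceiling is μ_s N = 0.68 × 132.7 = 90.24 N.
Since |51.21| ≤ 90.24 N, the block remains in static equilibrium and friction takes exactly the required value.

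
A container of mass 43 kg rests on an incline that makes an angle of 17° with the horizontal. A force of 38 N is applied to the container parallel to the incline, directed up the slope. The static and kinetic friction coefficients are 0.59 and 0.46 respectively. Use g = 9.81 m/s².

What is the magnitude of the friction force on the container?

f ≈ 85.3 N (up the incline)

The normal reaction is N = m g cos θ = 403.4 N.
The friction needed for equilibrium is m g sin θ − P = 123.3 − 38 = 85.33 N, measured positive up-slope.
The static-friction ceiling is μ_s N = 0.59 × 403.4 = 238 N.
Since |85.33| ≤ 238 N, static friction is sufficient; f equals the required value, not μ_s N.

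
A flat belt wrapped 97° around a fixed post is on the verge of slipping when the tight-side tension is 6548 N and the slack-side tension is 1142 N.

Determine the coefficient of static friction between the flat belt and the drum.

T₂/T₁ = e^{μβ} → μ = ln(T₂/T₁)/β.
β = 97° = 1.693 rad.
μ = ln(6548/1142)/1.693 = ln(5.734)/1.693 = 1.03.

μ ≈ 1.03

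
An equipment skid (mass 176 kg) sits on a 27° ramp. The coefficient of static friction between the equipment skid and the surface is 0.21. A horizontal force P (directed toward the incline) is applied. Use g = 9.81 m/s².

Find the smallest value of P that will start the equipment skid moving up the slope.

At impending motion up the slope, friction acts down-slope at its limit: f = μ_s N.
Perpendicular to the incline: N = m g cos θ + P sin θ.
Along the incline: P cos θ = m g sin θ + μ_s N = m g sin θ + μ_s (m g cos θ + P sin θ).
Solving, P (cos θ − μ_s sin θ) = m g (sin θ + μ_s cos θ), so P = 176×9.81×(sin 27° + 0.21 cos 27°)/(cos 27° − 0.21 sin 27°) = 1730×0.6411/0.7957 = 1390 N.

P ≈ 1390 N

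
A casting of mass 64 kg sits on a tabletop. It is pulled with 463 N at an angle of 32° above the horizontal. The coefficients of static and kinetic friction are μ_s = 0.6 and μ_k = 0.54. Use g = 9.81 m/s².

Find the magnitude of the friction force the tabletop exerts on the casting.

f ≈ 207 N

Vertical equilibrium gives N = m g − P sin α = 382.5 N.
For equilibrium, f = P cos α = 463×cos 32° = 392.6 N.
μ_s N = 0.6 × 382.5 = 229.5 N.
The required friction exceeds μ_s N, so the casting moves and f = μ_k N = 207 N.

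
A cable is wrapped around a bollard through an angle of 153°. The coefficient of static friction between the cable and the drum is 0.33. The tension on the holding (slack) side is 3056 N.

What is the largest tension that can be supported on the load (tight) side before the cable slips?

At impending slip the capstan equation gives T₂/T₁ = e^{μβ} with β in radians.
β = 153° × π/180 = 2.67 rad.
e^{μβ} = e^{0.33×2.67} = 2.414.
T₂ = T₁ · e^{μβ} = 3056 × 2.414 = 7380 N.

T_max ≈ 7380 N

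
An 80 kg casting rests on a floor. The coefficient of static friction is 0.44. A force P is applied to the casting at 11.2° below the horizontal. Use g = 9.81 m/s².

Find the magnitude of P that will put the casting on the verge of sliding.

P ≈ 386 N

N = m g + P sin α (the push presses the casting into the floor).
At impending slip, P cos α = μ_s N = μ_s (m g + P sin α).
Solving: P (cos α − μ_s sin α) = μ_s m g → P = 0.44×785/(cos 11.2° − 0.44 sin 11.2°) = 345/0.8955 = 386 N.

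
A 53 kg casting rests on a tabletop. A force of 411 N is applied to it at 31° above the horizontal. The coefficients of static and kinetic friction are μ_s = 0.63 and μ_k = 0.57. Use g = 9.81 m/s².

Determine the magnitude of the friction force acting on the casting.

f ≈ 176 N

N = m g − P sin α = 519.9 − 411×sin 31° = 308.2 N.
For equilibrium, f = P cos α = 411×cos 31° = 352.3 N.
The static-friction limit is μ_s N = 194.2 N.
The required friction exceeds μ_s N, so the casting moves and f = μ_k N = 176 N.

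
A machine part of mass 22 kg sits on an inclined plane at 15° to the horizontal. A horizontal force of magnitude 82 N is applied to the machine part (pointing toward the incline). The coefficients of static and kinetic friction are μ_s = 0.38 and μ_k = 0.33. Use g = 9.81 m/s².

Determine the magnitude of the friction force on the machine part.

f ≈ 23.3 N (down the incline)

Normal direction: N = m g cos θ + P sin θ = 229.7 N.
Parallel to the incline: P cos θ − m g sin θ = 79.21 − 55.86 = 23.35 N; the friction needed to balance this is 23.35 N acting down the slope.
The limit of static friction is μ_s N = 87.28 N.
|f_req| = 23.35 ≤ 87.28 N → the machine part is in equilibrium; friction equals the required value.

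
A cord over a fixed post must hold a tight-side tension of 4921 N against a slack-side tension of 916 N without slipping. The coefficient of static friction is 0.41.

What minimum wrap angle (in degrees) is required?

β_min ≈ 235°

T₂/T₁ = e^{μβ} → β = ln(T₂/T₁)/μ.
β = ln(4921/916)/0.41 = 1.681/0.41 = 4.101 rad.
In degrees: β = 4.101 × 180/π = 235°.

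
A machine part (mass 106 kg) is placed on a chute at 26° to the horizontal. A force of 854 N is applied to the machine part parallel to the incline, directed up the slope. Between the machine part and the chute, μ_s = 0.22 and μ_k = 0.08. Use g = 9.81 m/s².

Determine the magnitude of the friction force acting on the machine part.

Normal force: N = m g cos θ = 106 × 9.81 × cos 26° = 934.6 N.
Parallel to the incline, ΣF = 0 gives f = m g sin θ − P = 455.8 − 854 = -398.2 N (up-slope positive).
Maximum static friction available: μ_s N = 0.22 × 934.6 = 205.6 N.
Since |-398.2| > 205.6 N, static friction cannot hold it; the machine part slides up the incline and kinetic friction applies: f = μ_k N = 0.08 × 934.6 = 74.8 N.

f ≈ 74.8 N (down the incline)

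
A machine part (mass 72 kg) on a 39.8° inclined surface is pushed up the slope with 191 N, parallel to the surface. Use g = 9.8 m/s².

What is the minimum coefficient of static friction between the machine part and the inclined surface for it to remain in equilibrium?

N = m g cos θ = 542.1 N.
Friction must make up the shortfall along the incline: f = m g sin θ − P = 451.7 − 191 = 260.7 N.
At the threshold f = μ_s N, so μ_s,min = 260.7/542.1 = 0.481.

μ_s,min ≈ 0.481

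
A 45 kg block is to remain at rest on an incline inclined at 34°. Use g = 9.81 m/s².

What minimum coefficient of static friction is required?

At the slip threshold m g sin θ = μ_s m g cos θ, so μ_s,min = tan θ.
μ_s,min = tan 34° = 0.675.

μ_s,min ≈ 0.675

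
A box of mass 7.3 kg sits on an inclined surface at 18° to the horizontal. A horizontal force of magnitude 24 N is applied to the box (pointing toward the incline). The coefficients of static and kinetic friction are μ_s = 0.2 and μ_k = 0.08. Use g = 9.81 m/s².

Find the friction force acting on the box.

Normal direction: N = m g cos θ + P sin θ = 75.52 N.
Along the incline, the net driving force (taking up-slope positive) is P cos θ − m g sin θ = 22.83 − 22.13 = 0.6957 N, so equilibrium requires friction f = -0.6957 N (down-slope).
The limit of static friction is μ_s N = 15.1 N.
|f_req| = 0.6957 ≤ 15.1 N → the box is in equilibrium; friction equals the required value.

f ≈ 0.696 N (down the incline)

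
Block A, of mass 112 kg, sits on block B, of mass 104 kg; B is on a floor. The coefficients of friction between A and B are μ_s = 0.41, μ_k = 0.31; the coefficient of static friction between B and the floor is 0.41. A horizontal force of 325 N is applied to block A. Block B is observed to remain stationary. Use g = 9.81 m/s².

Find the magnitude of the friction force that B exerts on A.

f ≈ 325 N

Between the blocks, N₁ = m_A g = 1099 N.
So the A–B interface can sustain at most μ_s N₁ = 450.5 N of static friction.
Since P = 325 N ≤ 450.5 N, A does not slip on B; friction on A equals P = 325 N.
B experiences an equal 325 N forward from A (third law). B is in equilibrium, so the floor supplies f₂ = 325 N of static friction (limit μ_s(m_A+m_B)g = 868.8 N, not exceeded).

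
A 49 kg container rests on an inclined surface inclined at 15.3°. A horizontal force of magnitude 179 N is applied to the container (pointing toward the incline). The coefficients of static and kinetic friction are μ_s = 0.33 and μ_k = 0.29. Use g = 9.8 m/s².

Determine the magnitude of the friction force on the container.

Resolve perpendicular to the incline: N = m g cos θ + P sin θ = 49×9.8×cos 15.3° + 179×sin 15.3° = 510.4 N.
Parallel to the incline: P cos θ − m g sin θ = 172.7 − 126.7 = 45.94 N; the friction needed to balance this is 45.94 N acting down the slope.
Maximum static friction: μ_s N = 0.33 × 510.4 = 168.4 N.
|f_req| = 45.94 ≤ 168.4 N → the container is in equilibrium; friction equals the required value.

f ≈ 45.9 N (down the incline)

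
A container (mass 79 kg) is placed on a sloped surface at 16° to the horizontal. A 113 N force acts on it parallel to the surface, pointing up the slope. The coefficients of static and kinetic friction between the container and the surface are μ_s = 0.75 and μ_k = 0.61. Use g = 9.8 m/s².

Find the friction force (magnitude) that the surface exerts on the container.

f ≈ 100 N (up the incline)

Perpendicular to the surface, N = m g cos θ = 79·9.8·cos 16° = 744.2 N.
For equilibrium along the incline the friction force must supply f = m g sin θ − P = 213.4 − 113 = 100.4 N (positive meaning up-slope).
Static friction can supply at most μ_s N = 558.2 N.
Since |100.4| ≤ 558.2 N, the container remains in static equilibrium and friction takes exactly the required value.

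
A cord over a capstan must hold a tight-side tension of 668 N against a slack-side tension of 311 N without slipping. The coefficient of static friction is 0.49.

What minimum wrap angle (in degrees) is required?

β_min ≈ 89.4°

T₂/T₁ = e^{μβ} → β = ln(T₂/T₁)/μ.
β = ln(668/311)/0.49 = 0.7645/0.49 = 1.56 rad.
In degrees: β = 1.56 × 180/π = 89.4°.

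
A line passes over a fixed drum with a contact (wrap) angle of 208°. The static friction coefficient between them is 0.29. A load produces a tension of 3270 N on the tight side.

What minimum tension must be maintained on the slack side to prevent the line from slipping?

T_min ≈ 1140 N

Capstan equation at impending slip: T_tight/T_slack = e^{μβ}.
β = 208° = 3.63 rad; e^{μβ} = e^{0.29×3.63} = 2.866.
T_slack = T_tight / e^{μβ} = 3270 / 2.866 = 1140 N.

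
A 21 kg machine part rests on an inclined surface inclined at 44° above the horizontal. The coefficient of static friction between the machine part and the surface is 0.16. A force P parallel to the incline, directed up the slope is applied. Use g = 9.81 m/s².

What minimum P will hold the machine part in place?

P_min ≈ 119 N

The machine part tends to slide down (tan θ > μ_s), so at the point of impending slip friction acts up-slope at its limit: f = μ_s N.
P is parallel to the surface, so N = m g cos θ = 148 N.
Along the incline: P + μ_s N = m g sin θ, so P = 143 − 0.16×148 = 119 N.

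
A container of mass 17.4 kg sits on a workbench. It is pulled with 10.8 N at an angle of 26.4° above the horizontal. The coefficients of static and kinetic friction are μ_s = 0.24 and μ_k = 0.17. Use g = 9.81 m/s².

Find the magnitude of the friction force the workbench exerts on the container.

f ≈ 9.67 N

N = m g − P sin α = 170.7 − 10.8×sin 26.4° = 165.9 N.
The horizontal driving force is P cos α = 9.674 N, so equilibrium needs friction f = 9.674 N.
μ_s N = 0.24 × 165.9 = 39.81 N.
9.674 ≤ 39.81 N → static; friction equals the required 9.67 N.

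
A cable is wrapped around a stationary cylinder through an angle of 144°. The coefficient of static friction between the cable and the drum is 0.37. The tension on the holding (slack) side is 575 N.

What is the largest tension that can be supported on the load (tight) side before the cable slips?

T_max ≈ 1460 N

At impending slip the capstan equation gives T₂/T₁ = e^{μβ} with β in radians.
β = 144° × π/180 = 2.513 rad.
e^{μβ} = e^{0.37×2.513} = 2.534.
T₂ = T₁ · e^{μβ} = 575 × 2.534 = 1460 N.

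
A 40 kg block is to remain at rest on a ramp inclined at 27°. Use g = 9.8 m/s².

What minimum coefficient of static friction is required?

At the slip threshold m g sin θ = μ_s m g cos θ, so μ_s,min = tan θ.
μ_s,min = tan 27° = 0.51.

μ_s,min ≈ 0.51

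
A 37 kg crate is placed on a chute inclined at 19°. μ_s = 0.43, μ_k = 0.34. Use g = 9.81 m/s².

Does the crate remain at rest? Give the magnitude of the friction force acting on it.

f ≈ 118 N

N = m g cos θ = 343 N.
Down-slope weight component: m g sin θ = 118 N.
μ_s N = 148 N.
118 ≤ 148 N, so it stays put; friction = 118 N.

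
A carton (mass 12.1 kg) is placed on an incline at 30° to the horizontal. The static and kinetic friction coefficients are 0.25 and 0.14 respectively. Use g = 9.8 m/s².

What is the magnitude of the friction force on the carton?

Normal force: N = m g cos θ = 12.1 × 9.8 × cos 30° = 102.7 N.
For equilibrium along the incline, friction must balance the weight component: f = m g sin θ = 59.29 N up the slope.
Maximum static friction available: μ_s N = 0.25 × 102.7 = 25.67 N.
Since |59.29| > 25.67 N, static friction cannot hold it; the carton slides down the incline and kinetic friction applies: f = μ_k N = 0.14 × 102.7 = 14.4 N.

f ≈ 14.4 N (up the incline)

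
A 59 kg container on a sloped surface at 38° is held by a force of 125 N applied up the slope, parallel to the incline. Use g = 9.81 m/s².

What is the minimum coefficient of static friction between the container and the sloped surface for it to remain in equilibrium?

μ_s,min ≈ 0.507

N = m g cos θ = 456.1 N.
Friction must make up the shortfall along the incline: f = m g sin θ − P = 356.3 − 125 = 231.3 N.
At the threshold f = μ_s N, so μ_s,min = 231.3/456.1 = 0.507.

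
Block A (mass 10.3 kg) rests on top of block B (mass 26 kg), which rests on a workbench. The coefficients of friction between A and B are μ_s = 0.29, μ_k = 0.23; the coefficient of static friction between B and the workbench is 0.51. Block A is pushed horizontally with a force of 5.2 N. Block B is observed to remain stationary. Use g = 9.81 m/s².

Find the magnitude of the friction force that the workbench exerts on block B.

The normal force B exerts on A is simply A's weight, N₁ = 101 N.
Maximum static friction on A from B: μ_s N₁ = 0.29×101 = 29.3 N.
Since P = 5.2 N ≤ 29.3 N, A does not slip on B; friction on A equals P = 5.2 N.
By Newton's third law B feels 5.2 N forward from A. With B stationary, the floor's static friction on B balances it: f₂ = 5.2 N (well within μ_s(m_A+m_B)g = 181.6 N).

f ≈ 5.2 N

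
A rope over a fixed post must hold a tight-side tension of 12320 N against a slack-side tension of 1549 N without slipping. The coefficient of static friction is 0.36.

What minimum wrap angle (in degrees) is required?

β_min ≈ 330°

T₂/T₁ = e^{μβ} → β = ln(T₂/T₁)/μ.
β = ln(12320/1549)/0.36 = 2.074/0.36 = 5.76 rad.
In degrees: β = 5.76 × 180/π = 330°.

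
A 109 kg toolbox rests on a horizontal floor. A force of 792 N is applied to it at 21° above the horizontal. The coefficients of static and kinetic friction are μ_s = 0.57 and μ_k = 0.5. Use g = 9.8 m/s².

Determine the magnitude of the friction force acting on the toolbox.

f ≈ 392 N

N = m g − P sin α = 1068 − 792×sin 21° = 784.4 N.
For equilibrium, f = P cos α = 792×cos 21° = 739.4 N.
μ_s N = 0.57 × 784.4 = 447.1 N.
The required friction exceeds μ_s N, so the toolbox moves and f = μ_k N = 392 N.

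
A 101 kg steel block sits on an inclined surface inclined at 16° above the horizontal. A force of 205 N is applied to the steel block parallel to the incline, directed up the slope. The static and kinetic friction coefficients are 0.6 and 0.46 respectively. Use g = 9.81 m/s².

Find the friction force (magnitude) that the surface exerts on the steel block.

f ≈ 68.1 N (up the incline)

Perpendicular to the surface, N = m g cos θ = 101·9.81·cos 16° = 952.4 N.
Parallel to the incline, ΣF = 0 gives f = m g sin θ − P = 273.1 − 205 = 68.1 N (up-slope positive).
Maximum static friction available: μ_s N = 0.6 × 952.4 = 571.5 N.
Since |68.1| ≤ 571.5 N, static friction is sufficient; f equals the required value, not μ_s N.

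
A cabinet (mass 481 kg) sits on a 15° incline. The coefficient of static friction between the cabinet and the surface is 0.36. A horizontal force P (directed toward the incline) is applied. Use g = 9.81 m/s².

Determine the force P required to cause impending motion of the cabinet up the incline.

At impending motion up the slope, friction acts down-slope at its limit: f = μ_s N.
Perpendicular to the incline: N = m g cos θ + P sin θ.
Along the incline: P cos θ = m g sin θ + μ_s N = m g sin θ + μ_s (m g cos θ + P sin θ).
Solving, P (cos θ − μ_s sin θ) = m g (sin θ + μ_s cos θ), so P = 481×9.81×(sin 15° + 0.36 cos 15°)/(cos 15° − 0.36 sin 15°) = 4720×0.6066/0.8728 = 3280 N.

P ≈ 3280 N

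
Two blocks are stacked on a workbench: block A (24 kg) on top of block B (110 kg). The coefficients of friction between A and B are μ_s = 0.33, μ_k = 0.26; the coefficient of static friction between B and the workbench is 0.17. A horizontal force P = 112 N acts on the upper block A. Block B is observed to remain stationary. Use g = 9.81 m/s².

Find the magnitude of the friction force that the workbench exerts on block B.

The normal force B exerts on A is simply A's weight, N₁ = 235.4 N.
Maximum static friction on A from B: μ_s N₁ = 0.33×235.4 = 77.7 N.
Since P = 112 N > 77.7 N, A slides on B; the A–B friction is kinetic: f₁ = μ_k N₁ = 0.26×235.4 = 61.2 N.
B experiences an equal 61.2 N forward from A (third law). B is in equilibrium, so the floor supplies f₂ = 61.2 N of static friction (limit μ_s(m_A+m_B)g = 223.5 N, not exceeded).

f ≈ 61.2 N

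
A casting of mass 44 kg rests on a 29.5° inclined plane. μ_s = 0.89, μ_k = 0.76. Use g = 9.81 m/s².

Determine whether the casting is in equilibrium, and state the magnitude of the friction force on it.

f ≈ 213 N

N = m g cos θ = 376 N.
Down-slope weight component: m g sin θ = 213 N.
μ_s N = 334 N.
213 ≤ 334 N, so it stays put; friction = 213 N.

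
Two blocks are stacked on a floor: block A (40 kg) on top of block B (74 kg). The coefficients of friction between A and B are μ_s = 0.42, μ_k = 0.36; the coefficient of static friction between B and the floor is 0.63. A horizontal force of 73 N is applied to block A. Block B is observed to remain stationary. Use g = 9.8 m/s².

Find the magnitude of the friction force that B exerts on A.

Between the blocks, N₁ = m_A g = 392 N.
So the A–B interface can sustain at most μ_s N₁ = 164.6 N of static friction.
P = 73 N is within that limit, so A and B move together (both at rest); the A–B friction is simply f₁ = P = 73 N.
B experiences an equal 73 N forward from A (third law). B is in equilibrium, so the floor supplies f₂ = 73 N of static friction (limit μ_s(m_A+m_B)g = 703.8 N, not exceeded).

f ≈ 73 N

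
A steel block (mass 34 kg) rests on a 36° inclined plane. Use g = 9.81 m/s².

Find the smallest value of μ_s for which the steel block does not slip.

μ_s,min ≈ 0.727

At the slip threshold m g sin θ = μ_s m g cos θ, so μ_s,min = tan θ.
μ_s,min = tan 36° = 0.727.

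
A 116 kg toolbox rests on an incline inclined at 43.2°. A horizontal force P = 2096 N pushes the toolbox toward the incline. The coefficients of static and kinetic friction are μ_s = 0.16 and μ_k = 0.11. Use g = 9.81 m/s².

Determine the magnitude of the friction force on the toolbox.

f ≈ 249 N (down the incline)

Resolve perpendicular to the incline: N = m g cos θ + P sin θ = 116×9.81×cos 43.2° + 2096×sin 43.2° = 2264 N.
Along the incline, the net driving force (taking up-slope positive) is P cos θ − m g sin θ = 1528 − 779 = 748.9 N, so equilibrium requires friction f = -748.9 N (down-slope).
Maximum static friction: μ_s N = 0.16 × 2264 = 362.3 N.
|f_req| = 748.9 > 362.3 N → the toolbox slides up the incline; f = μ_k N = 0.11 × 2264 = 249 N.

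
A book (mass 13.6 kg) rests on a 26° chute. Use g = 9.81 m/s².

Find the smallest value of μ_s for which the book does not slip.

At the slip threshold m g sin θ = μ_s m g cos θ, so μ_s,min = tan θ.
μ_s,min = tan 26° = 0.488.

μ_s,min ≈ 0.488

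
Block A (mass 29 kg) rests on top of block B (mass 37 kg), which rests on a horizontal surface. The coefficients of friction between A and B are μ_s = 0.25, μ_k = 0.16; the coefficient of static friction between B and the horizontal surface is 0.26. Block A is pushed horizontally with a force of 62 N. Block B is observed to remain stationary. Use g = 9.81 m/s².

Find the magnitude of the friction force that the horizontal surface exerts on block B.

Between the blocks, N₁ = m_A g = 284.5 N.
Maximum static friction on A from B: μ_s N₁ = 0.25×284.5 = 71.12 N.
P = 62 N is within that limit, so A and B move together (both at rest); the A–B friction is simply f₁ = P = 62 N.
By Newton's third law B feels 62 N forward from A. With B stationary, the floor's static friction on B balances it: f₂ = 62 N (well within μ_s(m_A+m_B)g = 168.3 N).

f ≈ 62 N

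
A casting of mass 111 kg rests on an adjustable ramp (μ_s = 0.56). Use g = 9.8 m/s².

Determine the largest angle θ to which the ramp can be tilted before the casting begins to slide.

At the slip threshold, m g sin θ = μ_s · m g cos θ, so tan θ = μ_s.
θ_max = arctan(0.56) = 29.2°.

θ_max ≈ 29.2°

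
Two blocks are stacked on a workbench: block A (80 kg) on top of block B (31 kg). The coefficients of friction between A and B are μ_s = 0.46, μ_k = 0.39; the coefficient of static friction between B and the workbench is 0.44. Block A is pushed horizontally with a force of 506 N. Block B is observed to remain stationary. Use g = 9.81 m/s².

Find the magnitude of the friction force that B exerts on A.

Between the blocks, N₁ = m_A g = 784.8 N.
Maximum static friction on A from B: μ_s N₁ = 0.46×784.8 = 361 N.
Since P = 506 N > 361 N, A slides on B; the A–B friction is kinetic: f₁ = μ_k N₁ = 0.39×784.8 = 306 N.
B experiences an equal 306 N forward from A (third law). B is in equilibrium, so the floor supplies f₂ = 306 N of static friction (limit μ_s(m_A+m_B)g = 479.1 N, not exceeded).

f ≈ 306 N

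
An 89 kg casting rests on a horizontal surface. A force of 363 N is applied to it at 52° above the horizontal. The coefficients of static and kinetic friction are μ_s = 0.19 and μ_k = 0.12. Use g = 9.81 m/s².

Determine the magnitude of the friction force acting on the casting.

The vertical component of P reduces the normal force: N = m g − P sin α = 873.1 − 286 = 587 N.
Horizontally, friction must balance P cos α = 223.5 N.
The static-friction limit is μ_s N = 111.5 N.
223.5 > 111.5 N → the casting slides; f = μ_k N = 0.12×587 = 70.4 N.

f ≈ 70.4 N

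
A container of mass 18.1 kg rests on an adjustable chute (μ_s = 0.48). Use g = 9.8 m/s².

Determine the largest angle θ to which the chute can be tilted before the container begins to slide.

θ_max ≈ 25.6°

At the slip threshold, m g sin θ = μ_s · m g cos θ, so tan θ = μ_s.
θ_max = arctan(0.48) = 25.6°.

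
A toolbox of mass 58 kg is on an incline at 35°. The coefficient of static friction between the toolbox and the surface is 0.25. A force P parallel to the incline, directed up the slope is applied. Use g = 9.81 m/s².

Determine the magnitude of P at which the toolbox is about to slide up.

At impending motion up the slope, friction acts down-slope at its limit: f = μ_s N.
P is parallel to the surface, so N = m g cos θ = 466 N.
Along the incline: P = m g sin θ + μ_s N = 326 + 0.25×466 = 443 N.

P ≈ 443 N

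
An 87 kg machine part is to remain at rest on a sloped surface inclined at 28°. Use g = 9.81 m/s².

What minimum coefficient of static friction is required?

μ_s,min ≈ 0.532

At the slip threshold m g sin θ = μ_s m g cos θ, so μ_s,min = tan θ.
μ_s,min = tan 28° = 0.532.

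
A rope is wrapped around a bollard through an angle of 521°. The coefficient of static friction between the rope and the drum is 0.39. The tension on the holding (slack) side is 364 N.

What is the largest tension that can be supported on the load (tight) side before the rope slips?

T_max ≈ 12600 N

At impending slip the capstan equation gives T₂/T₁ = e^{μβ} with β in radians.
β = 521° × π/180 = 9.093 rad.
e^{μβ} = e^{0.39×9.093} = 34.69.
T₂ = T₁ · e^{μβ} = 364 × 34.69 = 12600 N.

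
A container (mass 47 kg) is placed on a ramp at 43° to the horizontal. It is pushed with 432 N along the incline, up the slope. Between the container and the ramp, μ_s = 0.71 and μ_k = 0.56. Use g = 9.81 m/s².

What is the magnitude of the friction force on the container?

The normal reaction is N = m g cos θ = 337.2 N.
The friction needed for equilibrium is m g sin θ − P = 314.4 − 432 = -117.6 N, measured positive up-slope.
Maximum static friction available: μ_s N = 0.71 × 337.2 = 239.4 N.
Since |-117.6| ≤ 239.4 N, no slip — friction simply equals what equilibrium demands.

f ≈ 118 N (down the incline)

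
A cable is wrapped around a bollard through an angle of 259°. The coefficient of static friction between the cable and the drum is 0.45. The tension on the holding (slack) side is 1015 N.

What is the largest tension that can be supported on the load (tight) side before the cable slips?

At impending slip the capstan equation gives T₂/T₁ = e^{μβ} with β in radians.
β = 259° × π/180 = 4.52 rad.
e^{μβ} = e^{0.45×4.52} = 7.646.
T₂ = T₁ · e^{μβ} = 1015 × 7.646 = 7760 N.

T_max ≈ 7760 N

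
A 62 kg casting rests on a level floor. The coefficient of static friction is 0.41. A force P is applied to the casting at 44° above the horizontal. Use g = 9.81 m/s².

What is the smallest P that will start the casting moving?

P ≈ 248 N

N = m g − P sin α (the pull lifts the casting).
At impending slip, P cos α = μ_s N = μ_s (m g − P sin α).
Solving: P (cos α + μ_s sin α) = μ_s m g → P = 0.41×608/(cos 44° + 0.41 sin 44°) = 249/1.004 = 248 N.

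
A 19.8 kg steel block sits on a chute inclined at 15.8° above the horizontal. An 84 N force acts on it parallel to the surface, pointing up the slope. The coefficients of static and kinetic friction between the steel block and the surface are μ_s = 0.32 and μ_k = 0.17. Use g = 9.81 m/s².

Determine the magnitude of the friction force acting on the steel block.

f ≈ 31.1 N (down the incline)

The normal reaction is N = m g cos θ = 186.9 N.
Parallel to the incline, ΣF = 0 gives f = m g sin θ − P = 52.89 − 84 = -31.11 N (up-slope positive).
The static-friction ceiling is μ_s N = 0.32 × 186.9 = 59.81 N.
Since |-31.11| ≤ 59.81 N, static friction is sufficient; f equals the required value, not μ_s N.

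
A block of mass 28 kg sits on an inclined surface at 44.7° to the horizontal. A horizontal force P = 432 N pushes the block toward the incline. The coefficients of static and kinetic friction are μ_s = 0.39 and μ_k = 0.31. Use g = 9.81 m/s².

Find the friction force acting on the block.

The horizontal push has a component P sin θ into the surface, so N = m g cos θ + P sin θ = 195.2 + 303.9 = 499.1 N.
Along the incline, the net driving force (taking up-slope positive) is P cos θ − m g sin θ = 307.1 − 193.2 = 113.9 N, so equilibrium requires friction f = -113.9 N (down-slope).
The limit of static friction is μ_s N = 194.7 N.
|f_req| = 113.9 ≤ 194.7 N → the block is in equilibrium; friction equals the required value.

f ≈ 114 N (down the incline)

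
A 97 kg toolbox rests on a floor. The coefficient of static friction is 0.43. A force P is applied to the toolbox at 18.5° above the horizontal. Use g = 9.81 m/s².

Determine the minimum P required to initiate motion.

P ≈ 377 N

N = m g − P sin α (the pull lifts the toolbox).
At impending slip, P cos α = μ_s N = μ_s (m g − P sin α).
Solving: P (cos α + μ_s sin α) = μ_s m g → P = 0.43×952/(cos 18.5° + 0.43 sin 18.5°) = 409/1.085 = 377 N.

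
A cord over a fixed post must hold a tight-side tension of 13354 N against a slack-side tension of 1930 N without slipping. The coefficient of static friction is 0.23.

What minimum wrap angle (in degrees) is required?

T₂/T₁ = e^{μβ} → β = ln(T₂/T₁)/μ.
β = ln(13354/1930)/0.23 = 1.934/0.23 = 8.41 rad.
In degrees: β = 8.41 × 180/π = 482°.

β_min ≈ 482°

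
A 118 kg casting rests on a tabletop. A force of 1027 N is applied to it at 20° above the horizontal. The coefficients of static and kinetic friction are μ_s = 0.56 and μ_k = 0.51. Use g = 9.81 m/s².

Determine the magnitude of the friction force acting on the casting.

The vertical component of P reduces the normal force: N = m g − P sin α = 1158 − 351.3 = 806.3 N.
Horizontally, friction must balance P cos α = 965.1 N.
The static-friction limit is μ_s N = 451.5 N.
The required friction exceeds μ_s N, so the casting moves and f = μ_k N = 411 N.

f ≈ 411 N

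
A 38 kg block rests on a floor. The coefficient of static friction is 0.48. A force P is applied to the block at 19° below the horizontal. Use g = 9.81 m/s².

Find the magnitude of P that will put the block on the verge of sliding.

P ≈ 227 N

N = m g + P sin α (the push presses the block into the floor).
At impending slip, P cos α = μ_s N = μ_s (m g + P sin α).
Solving: P (cos α − μ_s sin α) = μ_s m g → P = 0.48×373/(cos 19° − 0.48 sin 19°) = 179/0.7892 = 227 N.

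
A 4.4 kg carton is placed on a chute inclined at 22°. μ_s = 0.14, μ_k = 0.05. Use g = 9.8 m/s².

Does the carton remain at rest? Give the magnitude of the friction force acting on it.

N = m g cos θ = 40 N.
Down-slope weight component: m g sin θ = 16.2 N.
μ_s N = 5.6 N.
16.2 > 5.6 N, so it slides; kinetic friction f = μ_k N = 0.05×40 = 2 N.

f ≈ 2 N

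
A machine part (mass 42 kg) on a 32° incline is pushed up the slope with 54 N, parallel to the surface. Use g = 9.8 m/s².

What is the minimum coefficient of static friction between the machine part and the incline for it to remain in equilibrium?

μ_s,min ≈ 0.47

N = m g cos θ = 349.1 N.
Friction must make up the shortfall along the incline: f = m g sin θ − P = 218.1 − 54 = 164.1 N.
At the threshold f = μ_s N, so μ_s,min = 164.1/349.1 = 0.47.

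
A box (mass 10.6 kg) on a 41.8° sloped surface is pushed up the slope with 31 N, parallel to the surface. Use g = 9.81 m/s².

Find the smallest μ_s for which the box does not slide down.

N = m g cos θ = 77.52 N.
Friction must make up the shortfall along the incline: f = m g sin θ − P = 69.31 − 31 = 38.31 N.
At the threshold f = μ_s N, so μ_s,min = 38.31/77.52 = 0.494.

μ_s,min ≈ 0.494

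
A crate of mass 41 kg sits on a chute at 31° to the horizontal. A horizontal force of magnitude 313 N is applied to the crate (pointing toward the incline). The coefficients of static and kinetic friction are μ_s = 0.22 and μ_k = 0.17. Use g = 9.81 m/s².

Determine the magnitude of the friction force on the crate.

f ≈ 61.1 N (down the incline)

Resolve perpendicular to the incline: N = m g cos θ + P sin θ = 41×9.81×cos 31° + 313×sin 31° = 506 N.
Parallel to the incline: P cos θ − m g sin θ = 268.3 − 207.2 = 61.14 N; the friction needed to balance this is 61.14 N acting down the slope.
Maximum static friction: μ_s N = 0.22 × 506 = 111.3 N.
|f_req| = 61.14 ≤ 111.3 N → the crate is in equilibrium; friction equals the required value.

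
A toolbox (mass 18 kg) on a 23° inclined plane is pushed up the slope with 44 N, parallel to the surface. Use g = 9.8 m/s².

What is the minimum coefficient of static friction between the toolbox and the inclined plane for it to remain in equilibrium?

μ_s,min ≈ 0.154

N = m g cos θ = 162.4 N.
Friction must make up the shortfall along the incline: f = m g sin θ − P = 68.92 − 44 = 24.92 N.
At the threshold f = μ_s N, so μ_s,min = 24.92/162.4 = 0.154.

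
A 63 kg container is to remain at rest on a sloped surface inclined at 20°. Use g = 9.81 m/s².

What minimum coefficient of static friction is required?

μ_s,min ≈ 0.364

At the slip threshold m g sin θ = μ_s m g cos θ, so μ_s,min = tan θ.
μ_s,min = tan 20° = 0.364.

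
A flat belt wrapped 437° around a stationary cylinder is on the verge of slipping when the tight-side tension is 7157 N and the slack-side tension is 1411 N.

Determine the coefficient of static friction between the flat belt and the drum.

μ ≈ 0.213

T₂/T₁ = e^{μβ} → μ = ln(T₂/T₁)/β.
β = 437° = 7.627 rad.
μ = ln(7157/1411)/7.627 = ln(5.072)/7.627 = 0.213.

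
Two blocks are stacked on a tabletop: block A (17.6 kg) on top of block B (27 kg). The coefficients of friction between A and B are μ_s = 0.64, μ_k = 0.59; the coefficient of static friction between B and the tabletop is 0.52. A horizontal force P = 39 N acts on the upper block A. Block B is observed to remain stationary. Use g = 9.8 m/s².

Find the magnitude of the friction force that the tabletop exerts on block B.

f ≈ 39 N

Normal force at the A–B interface: N₁ = m_A g = 172.5 N.
Maximum static friction on A from B: μ_s N₁ = 0.64×172.5 = 110.4 N.
Since P = 39 N ≤ 110.4 N, A does not slip on B; friction on A equals P = 39 N.
B experiences an equal 39 N forward from A (third law). B is in equilibrium, so the floor supplies f₂ = 39 N of static friction (limit μ_s(m_A+m_B)g = 227.3 N, not exceeded).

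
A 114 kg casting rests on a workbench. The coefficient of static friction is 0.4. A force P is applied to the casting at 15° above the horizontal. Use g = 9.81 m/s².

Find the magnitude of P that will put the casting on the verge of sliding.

P ≈ 418 N

N = m g − P sin α (the pull lifts the casting).
At impending slip, P cos α = μ_s N = μ_s (m g − P sin α).
Solving: P (cos α + μ_s sin α) = μ_s m g → P = 0.4×1120/(cos 15° + 0.4 sin 15°) = 447/1.069 = 418 N.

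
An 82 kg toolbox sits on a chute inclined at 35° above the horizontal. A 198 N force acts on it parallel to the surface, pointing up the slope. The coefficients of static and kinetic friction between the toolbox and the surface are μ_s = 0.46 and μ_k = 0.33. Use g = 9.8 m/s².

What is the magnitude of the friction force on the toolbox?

Normal force: N = m g cos θ = 82 × 9.8 × cos 35° = 658.3 N.
For equilibrium along the incline the friction force must supply f = m g sin θ − P = 460.9 − 198 = 262.9 N (positive meaning up-slope).
Maximum static friction available: μ_s N = 0.46 × 658.3 = 302.8 N.
Since |262.9| ≤ 302.8 N, static friction is sufficient; f equals the required value, not μ_s N.

f ≈ 263 N (up the incline)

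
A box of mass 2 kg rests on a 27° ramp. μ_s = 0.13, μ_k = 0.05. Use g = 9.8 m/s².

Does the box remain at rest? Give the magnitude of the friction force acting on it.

f ≈ 0.873 N

N = m g cos θ = 17.5 N.
Down-slope weight component: m g sin θ = 8.9 N.
μ_s N = 2.27 N.
8.9 > 2.27 N, so it slides; kinetic friction f = μ_k N = 0.05×17.5 = 0.873 N.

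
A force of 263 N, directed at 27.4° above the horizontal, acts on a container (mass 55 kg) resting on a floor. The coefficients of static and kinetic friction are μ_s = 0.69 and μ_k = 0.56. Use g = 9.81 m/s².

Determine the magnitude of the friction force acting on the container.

f ≈ 233 N

Vertical equilibrium gives N = m g − P sin α = 418.5 N.
Horizontally, friction must balance P cos α = 233.5 N.
The static-friction limit is μ_s N = 288.8 N.
Since 233.5 N does not exceed the limit, the container stays at rest and f = 233 N.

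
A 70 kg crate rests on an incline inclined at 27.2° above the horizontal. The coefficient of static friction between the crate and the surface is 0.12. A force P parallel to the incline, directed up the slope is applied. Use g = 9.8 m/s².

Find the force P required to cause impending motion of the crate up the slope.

P ≈ 387 N

At impending motion up the slope, friction acts down-slope at its limit: f = μ_s N.
P is parallel to the surface, so N = m g cos θ = 610 N.
Along the incline: P = m g sin θ + μ_s N = 314 + 0.12×610 = 387 N.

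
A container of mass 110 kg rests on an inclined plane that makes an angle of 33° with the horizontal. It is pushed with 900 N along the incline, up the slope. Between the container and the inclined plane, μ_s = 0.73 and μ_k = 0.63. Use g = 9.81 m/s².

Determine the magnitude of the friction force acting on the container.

Normal force: N = m g cos θ = 110 × 9.81 × cos 33° = 905 N.
Parallel to the incline, ΣF = 0 gives f = m g sin θ − P = 587.7 − 900 = -312.3 N (up-slope positive).
Maximum static friction available: μ_s N = 0.73 × 905 = 660.7 N.
Since |-312.3| ≤ 660.7 N, static friction is sufficient; f equals the required value, not μ_s N.

f ≈ 312 N (down the incline)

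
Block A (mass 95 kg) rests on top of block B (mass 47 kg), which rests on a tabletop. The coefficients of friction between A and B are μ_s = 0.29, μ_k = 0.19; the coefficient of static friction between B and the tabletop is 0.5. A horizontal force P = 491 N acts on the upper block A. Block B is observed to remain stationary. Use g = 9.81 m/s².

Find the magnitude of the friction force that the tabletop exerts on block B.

Normal force at the A–B interface: N₁ = m_A g = 932 N.
Maximum static friction on A from B: μ_s N₁ = 0.29×932 = 270.3 N.
Since P = 491 N > 270.3 N, A slides on B; the A–B friction is kinetic: f₁ = μ_k N₁ = 0.19×932 = 177 N.
B experiences an equal 177 N forward from A (third law). B is in equilibrium, so the floor supplies f₂ = 177 N of static friction (limit μ_s(m_A+m_B)g = 696.5 N, not exceeded).

f ≈ 177 N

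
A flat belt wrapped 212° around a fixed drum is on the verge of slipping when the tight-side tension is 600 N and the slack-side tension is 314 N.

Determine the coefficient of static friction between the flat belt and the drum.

μ ≈ 0.175

T₂/T₁ = e^{μβ} → μ = ln(T₂/T₁)/β.
β = 212° = 3.7 rad.
μ = ln(600/314)/3.7 = ln(1.911)/3.7 = 0.175.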